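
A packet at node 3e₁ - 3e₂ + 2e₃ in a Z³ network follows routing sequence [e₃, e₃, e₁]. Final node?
(4, -3, 4)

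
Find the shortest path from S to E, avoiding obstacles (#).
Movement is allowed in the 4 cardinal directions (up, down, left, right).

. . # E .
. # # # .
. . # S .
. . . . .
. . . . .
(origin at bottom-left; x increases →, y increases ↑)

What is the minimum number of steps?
4
(one shortest path: (3, 2) → (4, 2) → (4, 3) → (4, 4) → (3, 4))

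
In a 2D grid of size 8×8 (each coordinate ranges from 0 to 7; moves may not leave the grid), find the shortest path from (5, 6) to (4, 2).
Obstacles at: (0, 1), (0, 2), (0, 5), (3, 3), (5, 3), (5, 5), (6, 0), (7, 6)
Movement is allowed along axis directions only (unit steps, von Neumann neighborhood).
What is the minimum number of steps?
5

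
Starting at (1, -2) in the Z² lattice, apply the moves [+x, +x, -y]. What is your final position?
(3, -3)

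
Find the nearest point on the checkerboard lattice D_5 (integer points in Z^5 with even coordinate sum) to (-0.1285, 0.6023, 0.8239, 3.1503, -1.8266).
(0, 0, 1, 3, -2)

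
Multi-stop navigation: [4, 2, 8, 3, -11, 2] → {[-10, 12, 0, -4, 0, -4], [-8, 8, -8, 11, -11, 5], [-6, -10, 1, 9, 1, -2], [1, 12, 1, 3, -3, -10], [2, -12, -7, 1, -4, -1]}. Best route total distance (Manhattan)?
197
(one optimal route: (4, 2, 8, 3, -11, 2) → (1, 12, 1, 3, -3, -10) → (-10, 12, 0, -4, 0, -4) → (-6, -10, 1, 9, 1, -2) → (2, -12, -7, 1, -4, -1) → (-8, 8, -8, 11, -11, 5))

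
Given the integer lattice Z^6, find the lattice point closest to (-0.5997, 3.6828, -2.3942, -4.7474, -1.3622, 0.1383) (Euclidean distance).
(-1, 4, -2, -5, -1, 0)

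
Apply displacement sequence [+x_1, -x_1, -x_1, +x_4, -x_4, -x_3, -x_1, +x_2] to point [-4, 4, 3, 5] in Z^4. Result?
(-6, 5, 2, 5)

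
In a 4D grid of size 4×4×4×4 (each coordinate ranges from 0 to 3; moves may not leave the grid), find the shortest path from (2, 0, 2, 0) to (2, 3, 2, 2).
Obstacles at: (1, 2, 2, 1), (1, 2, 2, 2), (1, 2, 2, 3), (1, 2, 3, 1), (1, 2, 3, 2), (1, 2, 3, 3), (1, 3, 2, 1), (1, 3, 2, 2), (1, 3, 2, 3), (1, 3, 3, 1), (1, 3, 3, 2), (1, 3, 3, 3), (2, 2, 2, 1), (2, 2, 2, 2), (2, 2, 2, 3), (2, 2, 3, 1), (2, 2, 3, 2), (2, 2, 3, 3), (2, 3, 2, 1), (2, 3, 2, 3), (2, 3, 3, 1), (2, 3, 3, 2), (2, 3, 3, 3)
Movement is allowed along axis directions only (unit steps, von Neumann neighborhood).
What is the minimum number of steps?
7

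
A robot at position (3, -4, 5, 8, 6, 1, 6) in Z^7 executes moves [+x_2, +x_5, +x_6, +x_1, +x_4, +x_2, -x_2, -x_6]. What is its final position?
(4, -3, 5, 9, 7, 1, 6)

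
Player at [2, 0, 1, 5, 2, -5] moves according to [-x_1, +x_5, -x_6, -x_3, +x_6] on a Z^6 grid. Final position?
(1, 0, 0, 5, 3, -5)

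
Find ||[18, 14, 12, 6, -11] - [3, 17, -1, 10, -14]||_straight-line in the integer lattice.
20.6882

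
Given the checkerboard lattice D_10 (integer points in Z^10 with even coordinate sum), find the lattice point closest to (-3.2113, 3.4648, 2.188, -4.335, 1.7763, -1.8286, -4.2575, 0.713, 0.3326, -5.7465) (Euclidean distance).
(-3, 4, 2, -4, 2, -2, -4, 1, 0, -6)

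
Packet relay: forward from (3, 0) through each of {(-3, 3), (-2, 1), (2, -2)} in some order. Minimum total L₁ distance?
13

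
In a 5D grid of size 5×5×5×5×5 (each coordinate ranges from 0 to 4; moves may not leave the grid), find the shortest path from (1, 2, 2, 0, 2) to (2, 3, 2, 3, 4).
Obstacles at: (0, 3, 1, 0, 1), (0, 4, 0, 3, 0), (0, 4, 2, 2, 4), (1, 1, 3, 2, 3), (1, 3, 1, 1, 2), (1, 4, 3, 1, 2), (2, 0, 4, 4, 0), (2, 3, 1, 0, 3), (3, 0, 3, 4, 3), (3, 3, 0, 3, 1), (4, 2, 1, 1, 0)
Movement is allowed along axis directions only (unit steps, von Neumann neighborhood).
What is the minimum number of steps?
7
(one shortest path: (1, 2, 2, 0, 2) → (2, 2, 2, 0, 2) → (2, 3, 2, 0, 2) → (2, 3, 2, 1, 2) → (2, 3, 2, 2, 2) → (2, 3, 2, 3, 2) → (2, 3, 2, 3, 3) → (2, 3, 2, 3, 4))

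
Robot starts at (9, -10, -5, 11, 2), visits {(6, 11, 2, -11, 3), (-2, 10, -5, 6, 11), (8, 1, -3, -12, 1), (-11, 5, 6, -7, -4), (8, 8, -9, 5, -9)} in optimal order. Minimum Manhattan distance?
180
(one optimal route: (9, -10, -5, 11, 2) → (-2, 10, -5, 6, 11) → (8, 8, -9, 5, -9) → (8, 1, -3, -12, 1) → (6, 11, 2, -11, 3) → (-11, 5, 6, -7, -4))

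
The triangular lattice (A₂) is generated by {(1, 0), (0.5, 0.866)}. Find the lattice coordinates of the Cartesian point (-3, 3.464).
-5b₁ + 4b₂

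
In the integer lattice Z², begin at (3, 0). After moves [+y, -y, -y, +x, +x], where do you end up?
(5, -1)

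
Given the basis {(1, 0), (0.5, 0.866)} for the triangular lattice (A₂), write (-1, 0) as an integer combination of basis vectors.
-b₁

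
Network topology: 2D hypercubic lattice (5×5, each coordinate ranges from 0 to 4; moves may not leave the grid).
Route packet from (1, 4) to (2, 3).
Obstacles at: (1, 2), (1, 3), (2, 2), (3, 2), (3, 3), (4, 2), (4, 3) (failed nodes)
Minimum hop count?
2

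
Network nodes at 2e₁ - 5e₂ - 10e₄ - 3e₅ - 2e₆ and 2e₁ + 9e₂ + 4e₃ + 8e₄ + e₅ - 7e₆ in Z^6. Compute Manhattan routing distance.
45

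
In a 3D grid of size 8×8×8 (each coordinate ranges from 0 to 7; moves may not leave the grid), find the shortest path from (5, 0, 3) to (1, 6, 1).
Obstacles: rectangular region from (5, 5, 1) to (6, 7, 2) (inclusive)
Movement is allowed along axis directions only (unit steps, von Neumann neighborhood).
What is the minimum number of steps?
12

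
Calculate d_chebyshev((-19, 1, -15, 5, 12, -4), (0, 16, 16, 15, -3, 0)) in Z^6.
31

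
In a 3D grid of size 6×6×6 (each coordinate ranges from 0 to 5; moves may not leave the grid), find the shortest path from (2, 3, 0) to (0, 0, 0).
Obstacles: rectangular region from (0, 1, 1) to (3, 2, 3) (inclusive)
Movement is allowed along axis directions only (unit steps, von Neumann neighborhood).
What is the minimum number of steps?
5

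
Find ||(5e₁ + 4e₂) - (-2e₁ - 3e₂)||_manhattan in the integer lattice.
14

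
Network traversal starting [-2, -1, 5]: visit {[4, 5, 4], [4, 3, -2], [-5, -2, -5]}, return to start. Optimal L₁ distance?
52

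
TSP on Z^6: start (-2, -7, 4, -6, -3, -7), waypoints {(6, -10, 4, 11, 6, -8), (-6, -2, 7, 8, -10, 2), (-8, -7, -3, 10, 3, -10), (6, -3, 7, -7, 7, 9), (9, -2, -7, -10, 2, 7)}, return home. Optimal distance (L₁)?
240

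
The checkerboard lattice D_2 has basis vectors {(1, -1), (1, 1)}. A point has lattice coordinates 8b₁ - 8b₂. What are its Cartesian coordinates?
(0, -16)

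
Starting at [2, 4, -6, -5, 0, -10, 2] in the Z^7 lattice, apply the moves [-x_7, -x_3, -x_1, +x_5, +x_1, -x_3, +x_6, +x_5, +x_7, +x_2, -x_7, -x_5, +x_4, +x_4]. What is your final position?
(2, 5, -8, -3, 1, -9, 1)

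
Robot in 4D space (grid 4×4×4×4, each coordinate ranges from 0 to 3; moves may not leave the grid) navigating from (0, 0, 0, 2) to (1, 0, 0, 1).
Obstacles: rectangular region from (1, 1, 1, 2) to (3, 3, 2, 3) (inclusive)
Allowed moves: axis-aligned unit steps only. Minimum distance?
2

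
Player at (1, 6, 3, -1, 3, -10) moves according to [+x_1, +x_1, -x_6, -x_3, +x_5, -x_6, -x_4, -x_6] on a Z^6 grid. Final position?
(3, 6, 2, -2, 4, -13)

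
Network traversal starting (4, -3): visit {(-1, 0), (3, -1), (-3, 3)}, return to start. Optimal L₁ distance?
26
(one optimal route: (4, -3) → (-1, 0) → (-3, 3) → (3, -1) → (4, -3))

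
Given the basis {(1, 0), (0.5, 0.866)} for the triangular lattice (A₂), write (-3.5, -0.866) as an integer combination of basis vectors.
-3b₁ - b₂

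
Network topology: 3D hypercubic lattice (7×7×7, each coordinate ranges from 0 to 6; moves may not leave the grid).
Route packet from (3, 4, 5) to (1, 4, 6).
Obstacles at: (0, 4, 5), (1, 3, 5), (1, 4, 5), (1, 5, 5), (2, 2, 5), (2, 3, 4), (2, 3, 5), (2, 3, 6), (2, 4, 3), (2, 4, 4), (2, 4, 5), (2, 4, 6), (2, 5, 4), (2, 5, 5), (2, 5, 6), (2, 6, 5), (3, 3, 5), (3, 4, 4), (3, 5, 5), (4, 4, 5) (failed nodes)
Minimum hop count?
7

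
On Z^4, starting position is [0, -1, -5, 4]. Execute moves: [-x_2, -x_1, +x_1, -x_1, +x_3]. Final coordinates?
(-1, -2, -4, 4)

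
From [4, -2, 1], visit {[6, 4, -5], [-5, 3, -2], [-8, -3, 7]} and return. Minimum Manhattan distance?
66
(one optimal route: (4, -2, 1) → (6, 4, -5) → (-5, 3, -2) → (-8, -3, 7) → (4, -2, 1))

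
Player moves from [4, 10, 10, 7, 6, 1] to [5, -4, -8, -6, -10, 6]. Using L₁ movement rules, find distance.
67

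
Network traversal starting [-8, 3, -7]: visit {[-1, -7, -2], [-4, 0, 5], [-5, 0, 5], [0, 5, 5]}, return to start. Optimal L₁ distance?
70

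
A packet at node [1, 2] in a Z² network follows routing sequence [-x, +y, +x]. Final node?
(1, 3)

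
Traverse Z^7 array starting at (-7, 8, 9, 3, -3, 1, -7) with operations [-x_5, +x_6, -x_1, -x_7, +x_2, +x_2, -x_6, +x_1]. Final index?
(-7, 10, 9, 3, -4, 1, -8)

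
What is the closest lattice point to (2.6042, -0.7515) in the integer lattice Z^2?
(3, -1)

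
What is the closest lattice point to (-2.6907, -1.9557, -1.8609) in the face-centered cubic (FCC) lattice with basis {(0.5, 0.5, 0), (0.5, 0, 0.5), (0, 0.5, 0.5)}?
(-3, -2, -2)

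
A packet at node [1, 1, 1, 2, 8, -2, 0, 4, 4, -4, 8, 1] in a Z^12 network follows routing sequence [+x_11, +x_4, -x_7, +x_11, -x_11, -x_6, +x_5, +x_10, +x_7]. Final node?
(1, 1, 1, 3, 9, -3, 0, 4, 4, -3, 9, 1)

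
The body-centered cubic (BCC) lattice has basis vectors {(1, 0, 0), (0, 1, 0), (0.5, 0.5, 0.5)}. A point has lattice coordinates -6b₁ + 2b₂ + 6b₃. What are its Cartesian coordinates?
(-3, 5, 3)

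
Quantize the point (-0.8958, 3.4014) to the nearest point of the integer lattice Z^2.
(-1, 3)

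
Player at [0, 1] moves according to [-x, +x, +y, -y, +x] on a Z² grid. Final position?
(1, 1)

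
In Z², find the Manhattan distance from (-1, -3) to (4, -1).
7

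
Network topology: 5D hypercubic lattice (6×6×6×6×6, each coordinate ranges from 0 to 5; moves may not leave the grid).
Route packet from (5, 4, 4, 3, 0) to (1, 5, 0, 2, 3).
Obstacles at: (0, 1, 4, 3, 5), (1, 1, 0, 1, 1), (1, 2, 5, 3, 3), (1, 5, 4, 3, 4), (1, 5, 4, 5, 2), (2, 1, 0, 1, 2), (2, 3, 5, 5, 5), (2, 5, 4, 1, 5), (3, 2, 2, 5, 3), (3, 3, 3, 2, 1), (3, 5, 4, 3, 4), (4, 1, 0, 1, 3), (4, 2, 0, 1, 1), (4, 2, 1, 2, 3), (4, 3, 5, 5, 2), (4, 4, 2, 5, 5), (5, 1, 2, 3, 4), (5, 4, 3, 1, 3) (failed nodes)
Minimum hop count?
13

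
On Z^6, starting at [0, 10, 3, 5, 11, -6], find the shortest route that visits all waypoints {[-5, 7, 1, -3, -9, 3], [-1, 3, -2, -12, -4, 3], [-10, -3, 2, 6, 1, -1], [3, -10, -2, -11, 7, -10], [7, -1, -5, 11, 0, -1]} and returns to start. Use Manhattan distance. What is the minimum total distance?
238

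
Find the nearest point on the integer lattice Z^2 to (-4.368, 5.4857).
(-4, 5)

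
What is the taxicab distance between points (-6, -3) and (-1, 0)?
8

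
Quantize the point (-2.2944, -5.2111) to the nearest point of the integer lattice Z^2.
(-2, -5)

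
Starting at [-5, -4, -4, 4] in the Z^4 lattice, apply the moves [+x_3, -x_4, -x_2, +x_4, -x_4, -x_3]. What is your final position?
(-5, -5, -4, 3)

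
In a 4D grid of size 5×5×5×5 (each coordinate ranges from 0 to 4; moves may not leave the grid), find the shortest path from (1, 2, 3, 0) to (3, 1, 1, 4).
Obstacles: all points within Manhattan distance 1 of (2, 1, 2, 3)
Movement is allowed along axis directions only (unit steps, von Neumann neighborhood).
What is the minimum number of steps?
9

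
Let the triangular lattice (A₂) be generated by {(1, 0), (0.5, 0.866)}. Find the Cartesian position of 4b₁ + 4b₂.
(6, 3.464)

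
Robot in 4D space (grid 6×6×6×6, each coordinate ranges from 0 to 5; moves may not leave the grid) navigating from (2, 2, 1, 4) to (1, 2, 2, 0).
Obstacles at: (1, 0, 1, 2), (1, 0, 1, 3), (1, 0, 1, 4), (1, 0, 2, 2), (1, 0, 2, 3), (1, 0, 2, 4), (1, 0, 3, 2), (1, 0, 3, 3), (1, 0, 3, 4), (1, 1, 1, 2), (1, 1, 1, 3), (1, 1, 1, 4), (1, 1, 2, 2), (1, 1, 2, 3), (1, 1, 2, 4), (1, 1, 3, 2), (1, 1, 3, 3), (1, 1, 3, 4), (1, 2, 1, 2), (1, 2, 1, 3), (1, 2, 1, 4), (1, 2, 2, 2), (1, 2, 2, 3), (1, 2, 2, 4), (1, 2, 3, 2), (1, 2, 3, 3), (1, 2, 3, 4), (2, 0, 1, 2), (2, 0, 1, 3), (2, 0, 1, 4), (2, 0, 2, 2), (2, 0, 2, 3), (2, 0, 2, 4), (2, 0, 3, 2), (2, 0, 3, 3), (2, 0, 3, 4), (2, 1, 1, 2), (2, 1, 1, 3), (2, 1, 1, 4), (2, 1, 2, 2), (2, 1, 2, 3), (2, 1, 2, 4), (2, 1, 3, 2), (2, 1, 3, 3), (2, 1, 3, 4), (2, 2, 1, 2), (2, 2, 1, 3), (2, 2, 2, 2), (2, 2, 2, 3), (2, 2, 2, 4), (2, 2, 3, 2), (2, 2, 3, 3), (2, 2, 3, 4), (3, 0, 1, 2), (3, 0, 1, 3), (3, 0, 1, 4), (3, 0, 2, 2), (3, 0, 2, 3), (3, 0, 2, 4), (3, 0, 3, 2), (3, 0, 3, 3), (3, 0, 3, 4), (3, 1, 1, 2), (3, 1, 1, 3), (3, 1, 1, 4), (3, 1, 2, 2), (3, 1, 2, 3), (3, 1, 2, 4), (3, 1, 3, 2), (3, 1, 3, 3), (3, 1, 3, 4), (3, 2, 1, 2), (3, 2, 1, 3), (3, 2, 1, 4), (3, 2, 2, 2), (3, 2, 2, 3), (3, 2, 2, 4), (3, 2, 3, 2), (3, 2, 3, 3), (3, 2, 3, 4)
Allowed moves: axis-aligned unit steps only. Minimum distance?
8
(one shortest path: (2, 2, 1, 4) → (2, 3, 1, 4) → (1, 3, 1, 4) → (1, 3, 2, 4) → (1, 3, 2, 3) → (1, 3, 2, 2) → (1, 3, 2, 1) → (1, 2, 2, 1) → (1, 2, 2, 0))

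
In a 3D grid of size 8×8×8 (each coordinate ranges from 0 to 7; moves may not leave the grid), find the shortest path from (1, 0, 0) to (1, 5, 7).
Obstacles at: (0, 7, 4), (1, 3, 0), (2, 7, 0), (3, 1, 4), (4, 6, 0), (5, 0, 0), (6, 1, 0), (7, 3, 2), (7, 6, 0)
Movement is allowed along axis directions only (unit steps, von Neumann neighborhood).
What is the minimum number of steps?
12
(one shortest path: (1, 0, 0) → (1, 1, 0) → (1, 2, 0) → (1, 2, 1) → (1, 3, 1) → (1, 4, 1) → (1, 5, 1) → (1, 5, 2) → (1, 5, 3) → (1, 5, 4) → (1, 5, 5) → (1, 5, 6) → (1, 5, 7))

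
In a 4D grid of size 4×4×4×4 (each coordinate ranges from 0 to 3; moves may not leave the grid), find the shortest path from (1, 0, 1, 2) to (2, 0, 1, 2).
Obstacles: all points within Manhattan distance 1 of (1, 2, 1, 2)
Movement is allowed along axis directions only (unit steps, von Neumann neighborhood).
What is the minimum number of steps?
1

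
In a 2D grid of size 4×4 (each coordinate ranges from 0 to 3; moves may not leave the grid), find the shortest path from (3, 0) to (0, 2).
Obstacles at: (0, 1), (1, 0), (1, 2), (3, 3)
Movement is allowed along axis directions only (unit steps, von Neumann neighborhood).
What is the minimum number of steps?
7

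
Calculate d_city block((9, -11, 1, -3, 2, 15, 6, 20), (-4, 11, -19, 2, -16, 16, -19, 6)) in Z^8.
118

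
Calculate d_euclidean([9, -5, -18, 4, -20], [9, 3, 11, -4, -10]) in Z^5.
32.6956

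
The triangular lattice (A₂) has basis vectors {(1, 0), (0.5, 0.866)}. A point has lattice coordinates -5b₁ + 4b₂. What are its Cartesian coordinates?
(-3, 3.464)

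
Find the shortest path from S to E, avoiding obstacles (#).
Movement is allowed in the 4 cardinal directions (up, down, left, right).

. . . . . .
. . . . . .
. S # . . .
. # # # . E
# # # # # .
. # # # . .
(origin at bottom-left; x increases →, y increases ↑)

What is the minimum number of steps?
7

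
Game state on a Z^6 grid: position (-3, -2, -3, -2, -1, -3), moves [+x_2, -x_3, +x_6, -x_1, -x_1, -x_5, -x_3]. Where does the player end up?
(-5, -1, -5, -2, -2, -2)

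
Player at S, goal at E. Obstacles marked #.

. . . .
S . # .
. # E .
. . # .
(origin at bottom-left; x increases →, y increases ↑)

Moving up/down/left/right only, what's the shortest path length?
7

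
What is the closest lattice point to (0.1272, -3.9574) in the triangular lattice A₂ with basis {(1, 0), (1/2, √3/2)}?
(0, -3.464)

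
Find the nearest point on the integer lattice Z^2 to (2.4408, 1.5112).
(2, 2)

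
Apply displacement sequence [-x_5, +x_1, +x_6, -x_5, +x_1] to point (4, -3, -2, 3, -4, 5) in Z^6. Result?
(6, -3, -2, 3, -6, 6)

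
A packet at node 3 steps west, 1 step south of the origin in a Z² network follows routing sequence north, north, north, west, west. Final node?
(-5, 2)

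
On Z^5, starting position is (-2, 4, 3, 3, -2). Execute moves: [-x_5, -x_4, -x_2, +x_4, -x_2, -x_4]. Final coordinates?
(-2, 2, 3, 2, -3)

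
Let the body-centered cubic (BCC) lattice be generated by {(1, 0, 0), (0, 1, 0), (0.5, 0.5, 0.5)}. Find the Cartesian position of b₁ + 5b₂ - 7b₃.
(-2.5, 1.5, -3.5)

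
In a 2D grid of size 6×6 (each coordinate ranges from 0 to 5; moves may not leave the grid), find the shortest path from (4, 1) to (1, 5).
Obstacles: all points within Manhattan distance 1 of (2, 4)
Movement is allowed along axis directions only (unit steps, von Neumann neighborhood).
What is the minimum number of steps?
9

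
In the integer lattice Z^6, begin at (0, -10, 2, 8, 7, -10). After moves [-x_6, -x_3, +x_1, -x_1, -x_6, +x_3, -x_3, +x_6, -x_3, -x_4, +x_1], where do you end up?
(1, -10, 0, 7, 7, -11)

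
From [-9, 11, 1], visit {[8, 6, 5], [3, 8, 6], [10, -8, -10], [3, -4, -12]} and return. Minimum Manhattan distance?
112
(one optimal route: (-9, 11, 1) → (3, 8, 6) → (8, 6, 5) → (10, -8, -10) → (3, -4, -12) → (-9, 11, 1))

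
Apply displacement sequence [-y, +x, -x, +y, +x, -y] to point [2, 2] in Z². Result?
(3, 1)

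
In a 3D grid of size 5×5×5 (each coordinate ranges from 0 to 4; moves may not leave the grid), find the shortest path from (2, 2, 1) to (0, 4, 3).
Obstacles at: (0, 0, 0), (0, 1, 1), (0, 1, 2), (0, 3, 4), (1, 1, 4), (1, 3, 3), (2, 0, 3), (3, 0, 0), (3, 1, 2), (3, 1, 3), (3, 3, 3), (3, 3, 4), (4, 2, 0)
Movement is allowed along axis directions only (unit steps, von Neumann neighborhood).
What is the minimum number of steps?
6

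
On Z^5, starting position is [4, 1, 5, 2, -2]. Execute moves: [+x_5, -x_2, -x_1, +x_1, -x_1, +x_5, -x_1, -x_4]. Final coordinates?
(2, 0, 5, 1, 0)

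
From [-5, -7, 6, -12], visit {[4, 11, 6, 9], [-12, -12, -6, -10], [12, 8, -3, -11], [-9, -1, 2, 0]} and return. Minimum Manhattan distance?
178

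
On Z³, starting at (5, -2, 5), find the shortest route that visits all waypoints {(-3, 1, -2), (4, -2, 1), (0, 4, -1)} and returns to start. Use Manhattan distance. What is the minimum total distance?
42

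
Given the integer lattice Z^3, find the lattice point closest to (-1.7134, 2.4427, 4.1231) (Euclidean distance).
(-2, 2, 4)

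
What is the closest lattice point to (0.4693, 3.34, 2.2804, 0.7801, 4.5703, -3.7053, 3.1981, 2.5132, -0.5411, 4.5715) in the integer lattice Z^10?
(0, 3, 2, 1, 5, -4, 3, 3, -1, 5)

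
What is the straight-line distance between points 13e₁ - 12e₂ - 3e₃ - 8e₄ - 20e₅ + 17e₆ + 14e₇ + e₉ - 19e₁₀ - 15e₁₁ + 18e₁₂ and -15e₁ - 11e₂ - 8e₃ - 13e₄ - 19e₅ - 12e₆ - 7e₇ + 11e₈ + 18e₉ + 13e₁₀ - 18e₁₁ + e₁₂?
62.0484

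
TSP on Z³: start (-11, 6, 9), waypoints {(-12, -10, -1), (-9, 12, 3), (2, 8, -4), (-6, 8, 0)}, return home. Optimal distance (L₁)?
98
(one optimal route: (-11, 6, 9) → (-12, -10, -1) → (2, 8, -4) → (-6, 8, 0) → (-9, 12, 3) → (-11, 6, 9))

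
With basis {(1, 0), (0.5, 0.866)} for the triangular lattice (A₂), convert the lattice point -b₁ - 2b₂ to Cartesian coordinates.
(-2, -1.732)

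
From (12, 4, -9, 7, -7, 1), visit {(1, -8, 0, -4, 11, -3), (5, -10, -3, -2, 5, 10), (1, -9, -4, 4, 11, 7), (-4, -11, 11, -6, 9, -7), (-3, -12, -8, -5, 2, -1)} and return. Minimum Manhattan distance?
218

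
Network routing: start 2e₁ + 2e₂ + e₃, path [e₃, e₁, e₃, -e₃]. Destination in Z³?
(3, 2, 2)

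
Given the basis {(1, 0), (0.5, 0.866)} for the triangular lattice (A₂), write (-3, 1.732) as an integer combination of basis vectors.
-4b₁ + 2b₂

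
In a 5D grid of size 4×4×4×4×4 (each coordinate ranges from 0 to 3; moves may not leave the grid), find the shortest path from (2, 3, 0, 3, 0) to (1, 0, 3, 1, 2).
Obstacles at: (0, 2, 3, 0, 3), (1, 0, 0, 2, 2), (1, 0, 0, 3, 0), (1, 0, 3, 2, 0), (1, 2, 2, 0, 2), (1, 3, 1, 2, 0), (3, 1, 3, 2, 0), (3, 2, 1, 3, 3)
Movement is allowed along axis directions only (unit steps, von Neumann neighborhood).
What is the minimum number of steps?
11
(one shortest path: (2, 3, 0, 3, 0) → (1, 3, 0, 3, 0) → (1, 2, 0, 3, 0) → (1, 1, 0, 3, 0) → (1, 1, 1, 3, 0) → (1, 0, 1, 3, 0) → (1, 0, 2, 3, 0) → (1, 0, 3, 3, 0) → (1, 0, 3, 3, 1) → (1, 0, 3, 2, 1) → (1, 0, 3, 1, 1) → (1, 0, 3, 1, 2))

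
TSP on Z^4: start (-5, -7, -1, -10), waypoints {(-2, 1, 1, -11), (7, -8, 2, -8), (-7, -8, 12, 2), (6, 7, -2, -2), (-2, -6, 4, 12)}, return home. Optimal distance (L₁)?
152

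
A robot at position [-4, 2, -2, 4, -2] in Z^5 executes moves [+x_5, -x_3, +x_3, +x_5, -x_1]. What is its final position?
(-5, 2, -2, 4, 0)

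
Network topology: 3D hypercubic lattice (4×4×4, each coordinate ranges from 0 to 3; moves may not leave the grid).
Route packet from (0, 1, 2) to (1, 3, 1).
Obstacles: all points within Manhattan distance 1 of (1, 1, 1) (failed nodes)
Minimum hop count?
4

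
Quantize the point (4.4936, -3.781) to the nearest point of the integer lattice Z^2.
(4, -4)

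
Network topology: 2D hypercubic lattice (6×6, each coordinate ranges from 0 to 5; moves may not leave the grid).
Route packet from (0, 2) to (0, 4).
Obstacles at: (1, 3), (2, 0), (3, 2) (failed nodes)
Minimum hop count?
2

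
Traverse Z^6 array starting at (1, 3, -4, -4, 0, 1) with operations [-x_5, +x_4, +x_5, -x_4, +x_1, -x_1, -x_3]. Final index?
(1, 3, -5, -4, 0, 1)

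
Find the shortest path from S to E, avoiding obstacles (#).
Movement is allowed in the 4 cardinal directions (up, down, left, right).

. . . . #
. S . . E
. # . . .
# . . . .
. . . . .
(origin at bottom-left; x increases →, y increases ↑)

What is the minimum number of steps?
3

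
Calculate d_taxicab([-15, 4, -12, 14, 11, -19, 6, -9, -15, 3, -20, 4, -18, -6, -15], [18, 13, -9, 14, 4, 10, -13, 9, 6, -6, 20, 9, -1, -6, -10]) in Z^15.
215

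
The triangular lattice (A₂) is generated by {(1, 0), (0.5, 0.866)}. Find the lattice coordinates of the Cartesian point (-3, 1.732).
-4b₁ + 2b₂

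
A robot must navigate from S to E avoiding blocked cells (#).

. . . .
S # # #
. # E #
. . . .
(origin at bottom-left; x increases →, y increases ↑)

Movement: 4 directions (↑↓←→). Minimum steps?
5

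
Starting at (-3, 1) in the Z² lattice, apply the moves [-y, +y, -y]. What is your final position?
(-3, 0)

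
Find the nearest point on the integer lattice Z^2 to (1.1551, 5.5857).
(1, 6)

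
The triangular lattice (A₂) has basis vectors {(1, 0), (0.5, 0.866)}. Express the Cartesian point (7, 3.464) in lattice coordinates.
5b₁ + 4b₂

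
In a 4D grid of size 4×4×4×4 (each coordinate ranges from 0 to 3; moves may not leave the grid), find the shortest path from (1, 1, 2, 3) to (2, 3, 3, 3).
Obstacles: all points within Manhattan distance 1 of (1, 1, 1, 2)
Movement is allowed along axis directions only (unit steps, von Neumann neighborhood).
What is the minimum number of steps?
4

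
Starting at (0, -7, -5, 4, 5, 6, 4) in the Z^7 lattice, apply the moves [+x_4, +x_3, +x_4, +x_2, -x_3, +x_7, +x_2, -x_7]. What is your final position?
(0, -5, -5, 6, 5, 6, 4)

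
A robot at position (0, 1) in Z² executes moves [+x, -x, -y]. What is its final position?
(0, 0)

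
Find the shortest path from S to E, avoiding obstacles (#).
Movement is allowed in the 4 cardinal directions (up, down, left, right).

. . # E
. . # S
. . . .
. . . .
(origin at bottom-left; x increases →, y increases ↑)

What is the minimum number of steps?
1
(one shortest path: (3, 2) → (3, 3))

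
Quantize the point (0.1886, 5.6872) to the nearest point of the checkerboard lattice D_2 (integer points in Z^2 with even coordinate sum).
(0, 6)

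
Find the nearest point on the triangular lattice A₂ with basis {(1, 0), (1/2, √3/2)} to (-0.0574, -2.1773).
(0, -1.732)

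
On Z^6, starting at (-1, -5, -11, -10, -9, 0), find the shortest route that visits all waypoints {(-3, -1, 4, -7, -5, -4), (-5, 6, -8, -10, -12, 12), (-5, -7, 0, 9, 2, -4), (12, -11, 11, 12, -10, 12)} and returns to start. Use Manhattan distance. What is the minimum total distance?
240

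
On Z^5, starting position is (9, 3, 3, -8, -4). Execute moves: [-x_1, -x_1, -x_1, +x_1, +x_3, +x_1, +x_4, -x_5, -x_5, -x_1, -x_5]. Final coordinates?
(7, 3, 4, -7, -7)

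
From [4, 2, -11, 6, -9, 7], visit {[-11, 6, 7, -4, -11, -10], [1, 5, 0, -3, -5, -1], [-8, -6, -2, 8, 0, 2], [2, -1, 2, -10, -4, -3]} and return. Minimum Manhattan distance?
206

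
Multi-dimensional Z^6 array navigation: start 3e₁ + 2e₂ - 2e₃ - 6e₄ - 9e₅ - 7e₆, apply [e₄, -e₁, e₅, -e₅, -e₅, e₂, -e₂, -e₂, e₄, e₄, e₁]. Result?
(3, 1, -2, -3, -10, -7)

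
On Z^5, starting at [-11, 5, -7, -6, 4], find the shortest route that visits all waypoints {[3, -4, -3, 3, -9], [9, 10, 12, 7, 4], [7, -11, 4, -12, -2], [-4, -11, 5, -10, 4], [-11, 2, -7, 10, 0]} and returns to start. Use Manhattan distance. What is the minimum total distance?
228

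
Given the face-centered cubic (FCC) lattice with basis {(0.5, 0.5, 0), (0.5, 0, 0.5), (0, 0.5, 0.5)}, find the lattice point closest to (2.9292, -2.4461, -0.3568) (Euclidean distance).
(3, -2.5, -0.5)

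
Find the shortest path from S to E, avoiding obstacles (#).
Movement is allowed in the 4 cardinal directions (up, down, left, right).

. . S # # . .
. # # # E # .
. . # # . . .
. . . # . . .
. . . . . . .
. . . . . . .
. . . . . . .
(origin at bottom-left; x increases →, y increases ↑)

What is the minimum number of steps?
13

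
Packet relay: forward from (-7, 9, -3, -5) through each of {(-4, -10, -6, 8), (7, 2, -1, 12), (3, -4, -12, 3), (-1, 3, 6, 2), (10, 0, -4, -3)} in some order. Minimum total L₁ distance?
126
(one optimal route: (-7, 9, -3, -5) → (-1, 3, 6, 2) → (7, 2, -1, 12) → (10, 0, -4, -3) → (3, -4, -12, 3) → (-4, -10, -6, 8))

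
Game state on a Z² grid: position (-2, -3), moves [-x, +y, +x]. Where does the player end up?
(-2, -2)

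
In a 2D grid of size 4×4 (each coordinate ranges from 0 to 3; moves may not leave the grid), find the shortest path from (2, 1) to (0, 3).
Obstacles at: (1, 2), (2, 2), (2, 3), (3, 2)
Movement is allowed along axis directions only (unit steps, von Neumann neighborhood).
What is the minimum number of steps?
4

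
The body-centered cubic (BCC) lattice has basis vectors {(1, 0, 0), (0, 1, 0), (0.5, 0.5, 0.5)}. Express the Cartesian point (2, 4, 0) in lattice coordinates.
2b₁ + 4b₂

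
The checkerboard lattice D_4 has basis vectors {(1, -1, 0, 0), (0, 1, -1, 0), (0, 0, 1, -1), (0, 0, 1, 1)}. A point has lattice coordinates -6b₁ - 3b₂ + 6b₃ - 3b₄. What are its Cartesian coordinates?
(-6, 3, 6, -9)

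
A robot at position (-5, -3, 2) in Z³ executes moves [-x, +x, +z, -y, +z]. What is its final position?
(-5, -4, 4)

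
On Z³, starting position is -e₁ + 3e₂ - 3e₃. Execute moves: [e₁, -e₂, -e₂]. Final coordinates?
(0, 1, -3)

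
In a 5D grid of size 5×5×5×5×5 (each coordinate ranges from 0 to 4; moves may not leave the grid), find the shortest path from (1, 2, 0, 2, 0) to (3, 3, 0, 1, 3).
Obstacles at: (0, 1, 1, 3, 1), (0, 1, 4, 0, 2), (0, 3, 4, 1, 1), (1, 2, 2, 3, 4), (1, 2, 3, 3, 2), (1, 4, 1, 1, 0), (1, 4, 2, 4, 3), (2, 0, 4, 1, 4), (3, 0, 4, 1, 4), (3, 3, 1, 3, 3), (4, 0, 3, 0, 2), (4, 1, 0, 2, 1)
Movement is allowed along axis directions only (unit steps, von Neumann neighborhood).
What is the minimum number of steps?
7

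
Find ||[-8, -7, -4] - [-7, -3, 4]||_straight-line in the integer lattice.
9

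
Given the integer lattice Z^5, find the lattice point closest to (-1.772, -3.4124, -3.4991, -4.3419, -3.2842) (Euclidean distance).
(-2, -3, -3, -4, -3)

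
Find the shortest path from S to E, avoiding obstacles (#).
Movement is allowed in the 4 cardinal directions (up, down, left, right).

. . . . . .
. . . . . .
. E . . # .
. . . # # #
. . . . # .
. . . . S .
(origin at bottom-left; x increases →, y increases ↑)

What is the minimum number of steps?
6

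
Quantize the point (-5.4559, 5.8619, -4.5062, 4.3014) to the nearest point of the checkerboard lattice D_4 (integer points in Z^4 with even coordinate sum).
(-5, 6, -5, 4)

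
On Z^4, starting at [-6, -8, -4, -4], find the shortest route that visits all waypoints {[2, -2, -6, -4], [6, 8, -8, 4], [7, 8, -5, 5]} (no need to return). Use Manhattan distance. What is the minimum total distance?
45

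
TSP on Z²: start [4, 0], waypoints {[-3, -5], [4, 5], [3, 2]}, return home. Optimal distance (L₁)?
34
(one optimal route: (4, 0) → (-3, -5) → (3, 2) → (4, 5) → (4, 0))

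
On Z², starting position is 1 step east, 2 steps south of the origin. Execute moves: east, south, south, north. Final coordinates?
(2, -3)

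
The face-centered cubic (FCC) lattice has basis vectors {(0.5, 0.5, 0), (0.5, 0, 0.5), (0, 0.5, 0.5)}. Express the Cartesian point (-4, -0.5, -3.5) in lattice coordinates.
-b₁ - 7b₂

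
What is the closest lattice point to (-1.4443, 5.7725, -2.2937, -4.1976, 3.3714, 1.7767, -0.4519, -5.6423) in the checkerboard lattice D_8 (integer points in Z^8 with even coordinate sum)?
(-1, 6, -2, -4, 3, 2, 0, -6)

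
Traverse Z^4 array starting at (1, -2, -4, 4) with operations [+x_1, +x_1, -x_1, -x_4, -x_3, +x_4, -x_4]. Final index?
(2, -2, -5, 3)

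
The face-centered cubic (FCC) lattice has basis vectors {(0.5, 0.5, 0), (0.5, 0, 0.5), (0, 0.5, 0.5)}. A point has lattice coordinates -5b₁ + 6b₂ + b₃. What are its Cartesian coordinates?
(0.5, -2, 3.5)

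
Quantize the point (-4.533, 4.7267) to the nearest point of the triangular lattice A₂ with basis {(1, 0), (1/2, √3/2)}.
(-4.5, 4.33)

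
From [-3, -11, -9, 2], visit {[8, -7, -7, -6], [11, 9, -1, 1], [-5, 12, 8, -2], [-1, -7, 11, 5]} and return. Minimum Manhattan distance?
150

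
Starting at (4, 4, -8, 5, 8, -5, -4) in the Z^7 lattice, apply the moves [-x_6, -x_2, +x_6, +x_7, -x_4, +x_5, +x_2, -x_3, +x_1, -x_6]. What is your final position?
(5, 4, -9, 4, 9, -6, -3)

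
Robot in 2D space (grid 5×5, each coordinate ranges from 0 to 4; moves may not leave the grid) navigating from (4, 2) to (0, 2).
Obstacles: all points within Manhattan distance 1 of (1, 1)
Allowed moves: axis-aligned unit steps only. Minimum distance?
6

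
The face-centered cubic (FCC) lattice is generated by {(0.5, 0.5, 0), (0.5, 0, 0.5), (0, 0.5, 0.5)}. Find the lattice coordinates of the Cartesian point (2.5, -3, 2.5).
-3b₁ + 8b₂ - 3b₃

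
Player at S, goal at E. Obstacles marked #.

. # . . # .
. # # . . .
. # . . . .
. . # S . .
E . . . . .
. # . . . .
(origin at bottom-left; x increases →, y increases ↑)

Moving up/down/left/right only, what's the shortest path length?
4
(one shortest path: (3, 2) → (3, 1) → (2, 1) → (1, 1) → (0, 1))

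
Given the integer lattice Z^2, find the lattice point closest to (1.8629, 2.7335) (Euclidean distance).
(2, 3)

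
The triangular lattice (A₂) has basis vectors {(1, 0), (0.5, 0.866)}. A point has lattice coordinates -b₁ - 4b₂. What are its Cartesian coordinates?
(-3, -3.464)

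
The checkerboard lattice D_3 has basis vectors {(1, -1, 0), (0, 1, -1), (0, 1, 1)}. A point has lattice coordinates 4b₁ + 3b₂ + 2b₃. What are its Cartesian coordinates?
(4, 1, -1)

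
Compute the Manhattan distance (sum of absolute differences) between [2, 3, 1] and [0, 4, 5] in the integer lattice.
7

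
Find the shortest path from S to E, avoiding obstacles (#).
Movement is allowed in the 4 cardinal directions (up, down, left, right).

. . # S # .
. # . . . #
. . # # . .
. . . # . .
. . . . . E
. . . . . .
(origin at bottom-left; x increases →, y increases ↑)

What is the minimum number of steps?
6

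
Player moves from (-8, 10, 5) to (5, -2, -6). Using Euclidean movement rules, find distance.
20.8327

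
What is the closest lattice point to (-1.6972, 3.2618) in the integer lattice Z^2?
(-2, 3)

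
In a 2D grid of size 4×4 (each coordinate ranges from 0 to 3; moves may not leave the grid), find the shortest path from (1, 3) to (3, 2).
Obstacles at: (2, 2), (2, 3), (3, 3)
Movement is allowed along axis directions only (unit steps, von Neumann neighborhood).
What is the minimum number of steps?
5
(one shortest path: (1, 3) → (1, 2) → (1, 1) → (2, 1) → (3, 1) → (3, 2))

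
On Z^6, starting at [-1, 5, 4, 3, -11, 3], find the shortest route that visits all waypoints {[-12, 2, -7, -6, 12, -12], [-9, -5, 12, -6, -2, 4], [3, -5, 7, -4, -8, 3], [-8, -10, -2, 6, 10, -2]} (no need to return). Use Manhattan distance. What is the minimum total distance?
148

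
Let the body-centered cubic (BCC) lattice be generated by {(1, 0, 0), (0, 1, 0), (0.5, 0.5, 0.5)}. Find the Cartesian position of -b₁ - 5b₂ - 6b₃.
(-4, -8, -3)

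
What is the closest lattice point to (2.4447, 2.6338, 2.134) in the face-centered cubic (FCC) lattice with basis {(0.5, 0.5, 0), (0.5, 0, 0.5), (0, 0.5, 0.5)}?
(2.5, 2.5, 2)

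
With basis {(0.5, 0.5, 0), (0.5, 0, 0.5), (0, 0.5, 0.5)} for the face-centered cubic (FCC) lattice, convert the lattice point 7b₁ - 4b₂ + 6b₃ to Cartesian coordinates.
(1.5, 6.5, 1)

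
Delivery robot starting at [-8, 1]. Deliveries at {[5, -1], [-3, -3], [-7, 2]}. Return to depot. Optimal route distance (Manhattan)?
36
(one optimal route: (-8, 1) → (5, -1) → (-3, -3) → (-7, 2) → (-8, 1))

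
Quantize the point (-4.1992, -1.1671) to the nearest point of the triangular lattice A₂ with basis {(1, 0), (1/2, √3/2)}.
(-4.5, -0.866)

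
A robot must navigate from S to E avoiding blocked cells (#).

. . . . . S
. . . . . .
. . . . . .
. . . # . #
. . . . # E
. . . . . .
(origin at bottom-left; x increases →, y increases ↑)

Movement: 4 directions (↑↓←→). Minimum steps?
12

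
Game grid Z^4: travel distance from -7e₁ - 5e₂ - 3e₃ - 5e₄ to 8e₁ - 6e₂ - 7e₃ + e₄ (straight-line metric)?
16.6733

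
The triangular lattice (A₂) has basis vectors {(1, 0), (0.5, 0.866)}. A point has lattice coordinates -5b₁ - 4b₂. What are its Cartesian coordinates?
(-7, -3.464)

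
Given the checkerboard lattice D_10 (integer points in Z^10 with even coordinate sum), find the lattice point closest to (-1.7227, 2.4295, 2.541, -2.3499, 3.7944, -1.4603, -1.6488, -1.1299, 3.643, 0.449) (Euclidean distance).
(-2, 2, 3, -2, 4, -2, -2, -1, 4, 0)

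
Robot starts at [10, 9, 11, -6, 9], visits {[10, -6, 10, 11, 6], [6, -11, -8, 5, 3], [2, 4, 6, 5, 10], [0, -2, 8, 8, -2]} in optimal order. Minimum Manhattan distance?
118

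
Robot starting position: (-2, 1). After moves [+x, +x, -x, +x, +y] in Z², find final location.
(0, 2)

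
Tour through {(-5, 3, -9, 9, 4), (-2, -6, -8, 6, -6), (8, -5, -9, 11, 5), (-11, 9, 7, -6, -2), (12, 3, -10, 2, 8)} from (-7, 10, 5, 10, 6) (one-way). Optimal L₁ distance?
159
(one optimal route: (-7, 10, 5, 10, 6) → (-11, 9, 7, -6, -2) → (-5, 3, -9, 9, 4) → (-2, -6, -8, 6, -6) → (8, -5, -9, 11, 5) → (12, 3, -10, 2, 8))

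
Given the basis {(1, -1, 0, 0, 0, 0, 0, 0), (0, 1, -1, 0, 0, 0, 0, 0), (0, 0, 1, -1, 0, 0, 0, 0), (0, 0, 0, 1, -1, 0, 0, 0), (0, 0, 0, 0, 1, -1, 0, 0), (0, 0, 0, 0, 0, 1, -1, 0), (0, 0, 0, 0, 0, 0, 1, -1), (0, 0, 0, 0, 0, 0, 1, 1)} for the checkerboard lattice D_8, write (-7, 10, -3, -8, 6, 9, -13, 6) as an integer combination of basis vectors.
-7b₁ + 3b₂ - 8b₄ - 2b₅ + 7b₆ - 6b₇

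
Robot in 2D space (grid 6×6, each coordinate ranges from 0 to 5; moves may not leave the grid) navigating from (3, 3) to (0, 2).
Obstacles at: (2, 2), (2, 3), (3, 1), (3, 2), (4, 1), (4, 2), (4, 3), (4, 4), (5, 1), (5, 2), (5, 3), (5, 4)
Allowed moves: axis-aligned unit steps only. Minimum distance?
6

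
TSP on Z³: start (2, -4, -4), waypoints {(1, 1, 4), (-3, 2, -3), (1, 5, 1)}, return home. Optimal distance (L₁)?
44
(one optimal route: (2, -4, -4) → (1, 1, 4) → (1, 5, 1) → (-3, 2, -3) → (2, -4, -4))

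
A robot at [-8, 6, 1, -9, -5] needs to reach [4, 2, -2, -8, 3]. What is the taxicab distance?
28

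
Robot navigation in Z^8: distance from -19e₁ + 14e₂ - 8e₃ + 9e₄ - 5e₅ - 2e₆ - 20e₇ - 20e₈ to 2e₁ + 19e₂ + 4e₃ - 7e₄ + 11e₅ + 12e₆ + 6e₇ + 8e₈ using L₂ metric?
52.7067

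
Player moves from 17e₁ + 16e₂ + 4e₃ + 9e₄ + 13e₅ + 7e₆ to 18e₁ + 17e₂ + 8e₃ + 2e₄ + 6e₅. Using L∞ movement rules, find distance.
7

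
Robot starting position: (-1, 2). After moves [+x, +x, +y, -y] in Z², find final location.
(1, 2)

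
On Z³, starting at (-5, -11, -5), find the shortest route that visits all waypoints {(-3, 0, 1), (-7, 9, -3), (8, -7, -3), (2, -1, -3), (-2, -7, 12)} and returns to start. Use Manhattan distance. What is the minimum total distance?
110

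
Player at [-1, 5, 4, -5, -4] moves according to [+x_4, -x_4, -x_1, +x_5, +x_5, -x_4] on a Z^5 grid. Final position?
(-2, 5, 4, -6, -2)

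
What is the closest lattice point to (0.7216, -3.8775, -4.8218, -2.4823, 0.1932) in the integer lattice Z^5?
(1, -4, -5, -2, 0)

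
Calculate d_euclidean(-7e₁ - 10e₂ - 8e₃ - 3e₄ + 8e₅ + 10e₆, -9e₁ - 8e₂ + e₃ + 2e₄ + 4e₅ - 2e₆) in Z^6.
16.5529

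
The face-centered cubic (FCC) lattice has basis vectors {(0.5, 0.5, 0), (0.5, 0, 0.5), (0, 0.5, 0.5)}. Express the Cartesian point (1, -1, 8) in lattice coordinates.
-8b₁ + 10b₂ + 6b₃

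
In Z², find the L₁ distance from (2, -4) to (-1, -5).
4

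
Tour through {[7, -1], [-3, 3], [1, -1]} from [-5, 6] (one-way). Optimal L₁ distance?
19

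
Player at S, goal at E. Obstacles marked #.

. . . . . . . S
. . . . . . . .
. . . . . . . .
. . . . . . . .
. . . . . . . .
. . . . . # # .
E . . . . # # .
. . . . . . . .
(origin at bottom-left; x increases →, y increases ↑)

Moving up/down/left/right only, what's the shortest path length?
13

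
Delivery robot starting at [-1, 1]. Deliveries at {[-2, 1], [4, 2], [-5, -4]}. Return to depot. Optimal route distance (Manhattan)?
30
(one optimal route: (-1, 1) → (-2, 1) → (-5, -4) → (4, 2) → (-1, 1))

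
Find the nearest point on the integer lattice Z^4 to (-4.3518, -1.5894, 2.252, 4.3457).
(-4, -2, 2, 4)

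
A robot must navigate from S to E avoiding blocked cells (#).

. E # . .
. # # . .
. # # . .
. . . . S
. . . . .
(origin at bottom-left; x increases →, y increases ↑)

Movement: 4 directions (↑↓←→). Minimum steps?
8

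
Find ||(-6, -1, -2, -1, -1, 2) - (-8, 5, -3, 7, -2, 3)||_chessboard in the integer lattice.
8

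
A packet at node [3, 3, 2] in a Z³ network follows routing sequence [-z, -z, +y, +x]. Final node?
(4, 4, 0)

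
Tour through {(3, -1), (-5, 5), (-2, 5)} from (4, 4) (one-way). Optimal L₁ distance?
20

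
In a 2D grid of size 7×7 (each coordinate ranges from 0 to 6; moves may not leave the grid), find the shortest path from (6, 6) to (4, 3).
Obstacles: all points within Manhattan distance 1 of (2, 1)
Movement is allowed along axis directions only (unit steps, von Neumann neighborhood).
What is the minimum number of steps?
5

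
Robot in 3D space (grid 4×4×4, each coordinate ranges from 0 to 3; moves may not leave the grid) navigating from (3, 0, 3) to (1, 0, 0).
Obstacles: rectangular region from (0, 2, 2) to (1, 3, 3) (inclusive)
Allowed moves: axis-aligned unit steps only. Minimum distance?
5
(one shortest path: (3, 0, 3) → (2, 0, 3) → (1, 0, 3) → (1, 0, 2) → (1, 0, 1) → (1, 0, 0))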